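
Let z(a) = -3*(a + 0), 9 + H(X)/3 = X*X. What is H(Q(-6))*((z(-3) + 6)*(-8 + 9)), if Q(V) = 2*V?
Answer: 6075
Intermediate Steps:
H(X) = -27 + 3*X² (H(X) = -27 + 3*(X*X) = -27 + 3*X²)
z(a) = -3*a
H(Q(-6))*((z(-3) + 6)*(-8 + 9)) = (-27 + 3*(2*(-6))²)*((-3*(-3) + 6)*(-8 + 9)) = (-27 + 3*(-12)²)*((9 + 6)*1) = (-27 + 3*144)*(15*1) = (-27 + 432)*15 = 405*15 = 6075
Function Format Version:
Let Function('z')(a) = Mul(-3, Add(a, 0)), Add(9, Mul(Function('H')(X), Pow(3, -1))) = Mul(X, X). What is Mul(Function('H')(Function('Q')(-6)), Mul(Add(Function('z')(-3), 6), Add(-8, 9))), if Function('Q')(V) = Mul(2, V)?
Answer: 6075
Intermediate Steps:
Function('H')(X) = Add(-27, Mul(3, Pow(X, 2))) (Function('H')(X) = Add(-27, Mul(3, Mul(X, X))) = Add(-27, Mul(3, Pow(X, 2))))
Function('z')(a) = Mul(-3, a)
Mul(Function('H')(Function('Q')(-6)), Mul(Add(Function('z')(-3), 6), Add(-8, 9))) = Mul(Add(-27, Mul(3, Pow(Mul(2, -6), 2))), Mul(Add(Mul(-3, -3), 6), Add(-8, 9))) = Mul(Add(-27, Mul(3, Pow(-12, 2))), Mul(Add(9, 6), 1)) = Mul(Add(-27, Mul(3, 144)), Mul(15, 1)) = Mul(Add(-27, 432), 15) = Mul(405, 15) = 6075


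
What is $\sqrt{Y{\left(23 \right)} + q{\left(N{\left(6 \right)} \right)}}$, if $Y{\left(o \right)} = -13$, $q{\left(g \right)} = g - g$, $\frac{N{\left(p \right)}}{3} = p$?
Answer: $i \sqrt{13} \approx 3.6056 i$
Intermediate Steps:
$N{\left(p \right)} = 3 p$
$q{\left(g \right)} = 0$
$\sqrt{Y{\left(23 \right)} + q{\left(N{\left(6 \right)} \right)}} = \sqrt{-13 + 0} = \sqrt{-13} = i \sqrt{13}$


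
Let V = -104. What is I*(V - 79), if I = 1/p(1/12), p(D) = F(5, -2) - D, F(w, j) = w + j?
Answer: -2196/35 ≈ -62.743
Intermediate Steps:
F(w, j) = j + w
p(D) = 3 - D (p(D) = (-2 + 5) - D = 3 - D)
I = 12/35 (I = 1/(3 - 1/12) = 1/(35/12) = 12/35 ≈ 0.34286)
I*(V - 79) = 12*(-104 - 79)/35 = (12/35)*(-183) = -2196/35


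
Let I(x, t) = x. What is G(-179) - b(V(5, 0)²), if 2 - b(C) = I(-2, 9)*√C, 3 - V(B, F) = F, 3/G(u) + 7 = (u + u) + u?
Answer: -4355/544 ≈ -8.0055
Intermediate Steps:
G(u) = 3/(-7 + 3*u) (G(u) = 3/(-7 + ((u + u) + u)) = 3/(-7 + (2*u + u)) = 3/(-7 + 3*u))
V(B, F) = 3 - F
b(C) = 2 + 2*√C (b(C) = 2 - (-2)*√C = 2 + 2*√C)
G(-179) - b(V(5, 0)²) = 3/(-7 + 3*(-179)) - (2 + 2*√((3 - 1*0)²)) = 3/(-7 - 537) - (2 + 2*√((3 + 0)²)) = 3/(-544) - (2 + 2*√(3²)) = 3*(-1/544) - (2 + 2*√9) = -3/544 - (2 + 2*3) = -3/544 - (2 + 6) = -3/544 - 1*8 = -3/544 - 8 = -4355/544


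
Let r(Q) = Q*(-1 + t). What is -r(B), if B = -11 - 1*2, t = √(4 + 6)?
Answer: -13 + 13*√10 ≈ 28.110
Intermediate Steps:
t = √10 ≈ 3.1623
B = -13 (B = -11 - 2 = -13)
r(Q) = Q*(-1 + √10)
-r(B) = -(-13)*(-1 + √10) = -(13 - 13*√10) = -13 + 13*√10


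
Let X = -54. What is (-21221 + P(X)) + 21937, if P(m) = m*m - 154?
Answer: 3478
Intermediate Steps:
P(m) = -154 + m**2 (P(m) = m**2 - 154 = -154 + m**2)
(-21221 + P(X)) + 21937 = (-21221 + (-154 + (-54)**2)) + 21937 = (-21221 + (-154 + 2916)) + 21937 = (-21221 + 2762) + 21937 = -18459 + 21937 = 3478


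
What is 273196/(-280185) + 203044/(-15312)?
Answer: -1696473897/119172020 ≈ -14.236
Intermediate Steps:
273196/(-280185) + 203044/(-15312) = 273196*(-1/280185) + 203044*(-1/15312) = -273196/280185 - 50761/3828 = -1696473897/119172020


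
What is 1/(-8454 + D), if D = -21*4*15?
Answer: -1/9714 ≈ -0.00010294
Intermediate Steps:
D = -1260 (D = -84*15 = -1260)
1/(-8454 + D) = 1/(-8454 - 1260) = 1/(-9714) = -1/9714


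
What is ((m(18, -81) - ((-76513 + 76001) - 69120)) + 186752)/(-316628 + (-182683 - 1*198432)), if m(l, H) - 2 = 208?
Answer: -256594/697743 ≈ -0.36775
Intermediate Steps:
m(l, H) = 210 (m(l, H) = 2 + 208 = 210)
((m(18, -81) - ((-76513 + 76001) - 69120)) + 186752)/(-316628 + (-182683 - 1*198432)) = ((210 - ((-76513 + 76001) - 69120)) + 186752)/(-316628 + (-182683 - 1*198432)) = ((210 - (-512 - 69120)) + 186752)/(-316628 + (-182683 - 198432)) = ((210 - 1*(-69632)) + 186752)/(-316628 - 381115) = ((210 + 69632) + 186752)/(-697743) = (69842 + 186752)*(-1/697743) = 256594*(-1/697743) = -256594/697743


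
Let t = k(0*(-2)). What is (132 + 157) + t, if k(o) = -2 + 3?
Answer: 290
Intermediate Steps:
k(o) = 1
t = 1
(132 + 157) + t = (132 + 157) + 1 = 289 + 1 = 290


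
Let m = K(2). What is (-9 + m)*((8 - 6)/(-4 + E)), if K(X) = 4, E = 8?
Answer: -5/2 ≈ -2.5000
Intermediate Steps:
m = 4
(-9 + m)*((8 - 6)/(-4 + E)) = (-9 + 4)*((8 - 6)/(-4 + 8)) = -10/4 = -5*½ = -5/2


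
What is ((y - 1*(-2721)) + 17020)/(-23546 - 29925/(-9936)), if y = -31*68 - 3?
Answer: -19463520/25991459 ≈ -0.74884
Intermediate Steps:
y = -2111 (y = -2108 - 3 = -2111)
((y - 1*(-2721)) + 17020)/(-23546 - 29925/(-9936)) = ((-2111 - 1*(-2721)) + 17020)/(-23546 - 29925/(-9936)) = ((-2111 + 2721) + 17020)/(-23546 - 29925*(-1/9936)) = (610 + 17020)/(-23546 + 3325/1104) = 17630/(-25991459/1104) = 17630*(-1104/25991459) = -19463520/25991459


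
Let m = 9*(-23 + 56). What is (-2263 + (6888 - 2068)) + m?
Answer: 2854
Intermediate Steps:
m = 297 (m = 9*33 = 297)
(-2263 + (6888 - 2068)) + m = (-2263 + (6888 - 2068)) + 297 = (-2263 + 4820) + 297 = 2557 + 297 = 2854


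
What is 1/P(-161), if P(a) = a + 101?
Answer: -1/60 ≈ -0.016667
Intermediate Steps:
P(a) = 101 + a
1/P(-161) = 1/(101 - 161) = 1/(-60) = -1/60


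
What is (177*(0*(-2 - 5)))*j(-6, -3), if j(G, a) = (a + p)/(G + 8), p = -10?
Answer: 0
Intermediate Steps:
j(G, a) = (-10 + a)/(8 + G) (j(G, a) = (a - 10)/(G + 8) = (-10 + a)/(8 + G))
(177*(0*(-2 - 5)))*j(-6, -3) = (177*(0*(-2 - 5)))*((-10 - 3)/(8 - 6)) = (177*(0*(-7)))*(-13/2) = (177*0)*((½)*(-13)) = 0*(-13/2) = 0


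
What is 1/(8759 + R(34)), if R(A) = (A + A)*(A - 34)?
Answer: 1/8759 ≈ 0.00011417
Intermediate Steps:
R(A) = 2*A*(-34 + A) (R(A) = (2*A)*(-34 + A) = 2*A*(-34 + A))
1/(8759 + R(34)) = 1/(8759 + 2*34*(-34 + 34)) = 1/(8759 + 2*34*0) = 1/(8759 + 0) = 1/8759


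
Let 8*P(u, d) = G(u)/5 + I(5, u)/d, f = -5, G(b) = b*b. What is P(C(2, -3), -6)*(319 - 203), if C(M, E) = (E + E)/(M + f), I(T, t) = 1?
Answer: 551/60 ≈ 9.1833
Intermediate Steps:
G(b) = b²
C(M, E) = 2*E/(-5 + M) (C(M, E) = (E + E)/(M - 5) = (2*E)/(-5 + M) = 2*E/(-5 + M))
P(u, d) = 1/(8*d) + u²/40 (P(u, d) = (u²/5 + 1/d)/8 = (1/d + u²/5)/8 = 1/(8*d) + u²/40)
P(C(2, -3), -6)*(319 - 203) = ((1/40)*(5 - 6*36/(-5 + 2)²)/(-6))*(319 - 203) = ((1/40)*(-⅙)*(5 - 6*(2*(-3)/(-3))²))*116 = ((1/40)*(-⅙)*(5 - 6*(2*(-3)*(-⅓))²))*116 = ((1/40)*(-⅙)*(5 - 6*2²))*116 = ((1/40)*(-⅙)*(5 - 6*4))*116 = ((1/40)*(-⅙)*(5 - 24))*116 = ((1/40)*(-⅙)*(-19))*116 = (19/240)*116 = 551/60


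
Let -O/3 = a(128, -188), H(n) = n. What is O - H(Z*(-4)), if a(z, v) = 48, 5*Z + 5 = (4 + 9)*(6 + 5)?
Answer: -168/5 ≈ -33.600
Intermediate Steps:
Z = 138/5 (Z = -1 + ((4 + 9)*(6 + 5))/5 = -1 + (13*11)/5 = -1 + (⅕)*143 = -1 + 143/5 = 138/5 ≈ 27.600)
O = -144 (O = -3*48 = -144)
O - H(Z*(-4)) = -144 - 138*(-4)/5 = -144 - 1*(-552/5) = -144 + 552/5 = -168/5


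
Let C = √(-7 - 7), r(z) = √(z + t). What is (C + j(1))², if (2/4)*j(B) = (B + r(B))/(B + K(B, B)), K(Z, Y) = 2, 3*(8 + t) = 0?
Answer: (2 + 2*I*√7 + 3*I*√14)²/9 ≈ -29.866 + 7.3407*I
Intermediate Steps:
t = -8 (t = -8 + (⅓)*0 = -8 + 0 = -8)
r(z) = √(-8 + z) (r(z) = √(z - 8) = √(-8 + z))
C = I*√14 (C = √(-14) = I*√14 ≈ 3.7417*I)
j(B) = 2*(B + √(-8 + B))/(2 + B) (j(B) = 2*((B + √(-8 + B))/(B + 2)) = 2*((B + √(-8 + B))/(2 + B)) = 2*(B + √(-8 + B))/(2 + B))
(C + j(1))² = (I*√14 + 2*(1 + √(-8 + 1))/(2 + 1))² = (I*√14 + 2*(1 + √(-7))/3)² = (I*√14 + 2*(⅓)*(1 + I*√7))² = (I*√14 + (⅔ + 2*I*√7/3))² = (⅔ + I*√14 + 2*I*√7/3)²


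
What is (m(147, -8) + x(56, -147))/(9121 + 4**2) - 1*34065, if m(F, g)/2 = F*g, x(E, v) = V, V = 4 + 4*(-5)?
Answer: -311254273/9137 ≈ -34065.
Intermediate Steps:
V = -16 (V = 4 - 20 = -16)
x(E, v) = -16
m(F, g) = 2*F*g (m(F, g) = 2*(F*g) = 2*F*g)
(m(147, -8) + x(56, -147))/(9121 + 4**2) - 1*34065 = (2*147*(-8) - 16)/(9121 + 4**2) - 1*34065 = (-2352 - 16)/(9121 + 16) - 34065 = -2368/9137 - 34065 = -311254273/9137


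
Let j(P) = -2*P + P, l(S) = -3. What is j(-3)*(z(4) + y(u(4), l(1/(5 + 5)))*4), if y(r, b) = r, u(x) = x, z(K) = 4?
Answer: 60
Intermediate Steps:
j(P) = -P
j(-3)*(z(4) + y(u(4), l(1/(5 + 5)))*4) = (-1*(-3))*(4 + 4*4) = 3*(4 + 16) = 3*20 = 60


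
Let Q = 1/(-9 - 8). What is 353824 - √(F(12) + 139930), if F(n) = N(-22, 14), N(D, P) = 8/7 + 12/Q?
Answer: 353824 - √6846630/7 ≈ 3.5345e+5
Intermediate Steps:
Q = -1/17 (Q = 1/(-17) = -1/17 ≈ -0.058824)
N(D, P) = -1420/7 (N(D, P) = 8/7 + 12/(-1/17) = 8*(⅐) + 12*(-17) = 8/7 - 204 = -1420/7)
F(n) = -1420/7
353824 - √(F(12) + 139930) = 353824 - √(-1420/7 + 139930) = 353824 - √(978090/7) = 353824 - √6846630/7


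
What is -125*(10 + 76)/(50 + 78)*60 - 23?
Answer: -80993/16 ≈ -5062.1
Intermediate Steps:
-125*(10 + 76)/(50 + 78)*60 - 23 = -125/(128/86)*60 - 23 = -125/(128*(1/86))*60 - 23 = -125/64/43*60 - 23 = -125*43/64*60 - 23 = -5375/64*60 - 23 = -80625/16 - 23 = -80993/16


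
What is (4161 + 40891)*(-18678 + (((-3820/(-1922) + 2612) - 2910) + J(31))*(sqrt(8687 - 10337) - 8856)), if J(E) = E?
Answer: 100802496367608/961 - 57368541020*I*sqrt(66)/961 ≈ 1.0489e+11 - 4.8498e+8*I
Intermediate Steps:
(4161 + 40891)*(-18678 + (((-3820/(-1922) + 2612) - 2910) + J(31))*(sqrt(8687 - 10337) - 8856)) = (4161 + 40891)*(-18678 + (((-3820/(-1922) + 2612) - 2910) + 31)*(sqrt(8687 - 10337) - 8856)) = 45052*(-18678 + (((-3820*(-1/1922) + 2612) - 2910) + 31)*(sqrt(-1650) - 8856)) = 45052*(-18678 + (((1910/961 + 2612) - 2910) + 31)*(5*I*sqrt(66) - 8856)) = 45052*(-18678 + ((2512042/961 - 2910) + 31)*(-8856 + 5*I*sqrt(66))) = 45052*(-18678 + (-284468/961 + 31)*(-8856 + 5*I*sqrt(66))) = 45052*(-18678 - 254677*(-8856 + 5*I*sqrt(66))/961) = 45052*(-18678 + (2255419512/961 - 1273385*I*sqrt(66)/961)) = 45052*(2237469954/961 - 1273385*I*sqrt(66)/961) = 100802496367608/961 - 57368541020*I*sqrt(66)/961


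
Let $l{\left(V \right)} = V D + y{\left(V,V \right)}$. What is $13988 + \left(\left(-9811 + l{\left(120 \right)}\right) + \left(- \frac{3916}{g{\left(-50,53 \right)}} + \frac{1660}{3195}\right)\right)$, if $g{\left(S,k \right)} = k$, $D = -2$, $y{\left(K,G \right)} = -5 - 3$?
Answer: $\frac{130578715}{33867} \approx 3855.6$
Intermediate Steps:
$y{\left(K,G \right)} = -8$ ($y{\left(K,G \right)} = -5 - 3 = -8$)
$l{\left(V \right)} = -8 - 2 V$ ($l{\left(V \right)} = V \left(-2\right) - 8 = - 2 V - 8 = -8 - 2 V$)
$13988 + \left(\left(-9811 + l{\left(120 \right)}\right) + \left(- \frac{3916}{g{\left(-50,53 \right)}} + \frac{1660}{3195}\right)\right) = 13988 + \left(\left(-9811 - 248\right) + \left(- \frac{3916}{53} + \frac{1660}{3195}\right)\right) = 13988 + \left(\left(-9811 - 248\right) + \left(\left(-3916\right) \frac{1}{53} + 1660 \cdot \frac{1}{3195}\right)\right) = 13988 + \left(\left(-9811 - 248\right) + \left(- \frac{3916}{53} + \frac{332}{639}\right)\right) = 13988 - \frac{343152881}{33867} = \frac{130578715}{33867}$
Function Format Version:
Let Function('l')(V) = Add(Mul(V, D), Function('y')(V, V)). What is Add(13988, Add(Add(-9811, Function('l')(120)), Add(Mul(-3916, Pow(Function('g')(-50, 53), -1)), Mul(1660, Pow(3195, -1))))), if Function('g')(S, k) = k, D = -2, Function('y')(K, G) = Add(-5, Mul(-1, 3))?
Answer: Rational(130578715, 33867) ≈ 3855.6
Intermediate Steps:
Function('y')(K, G) = -8 (Function('y')(K, G) = Add(-5, -3) = -8)
Function('l')(V) = Add(-8, Mul(-2, V)) (Function('l')(V) = Add(Mul(V, -2), -8) = Add(Mul(-2, V), -8) = Add(-8, Mul(-2, V)))
Add(13988, Add(Add(-9811, Function('l')(120)), Add(Mul(-3916, Pow(Function('g')(-50, 53), -1)), Mul(1660, Pow(3195, -1))))) = Add(13988, Add(Add(-9811, Add(-8, Mul(-2, 120))), Add(Mul(-3916, Pow(53, -1)), Mul(1660, Pow(3195, -1))))) = Add(13988, Add(Add(-9811, Add(-8, -240)), Add(Mul(-3916, Rational(1, 53)), Mul(1660, Rational(1, 3195))))) = Add(13988, Add(Add(-9811, -248), Add(Rational(-3916, 53), Rational(332, 639)))) = Add(13988, Add(-10059, Rational(-2484728, 33867))) = Add(13988, Rational(-343152881, 33867)) = Rational(130578715, 33867)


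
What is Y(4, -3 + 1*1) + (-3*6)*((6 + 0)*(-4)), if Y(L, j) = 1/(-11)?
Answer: 4751/11 ≈ 431.91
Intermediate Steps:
Y(L, j) = -1/11
Y(4, -3 + 1*1) + (-3*6)*((6 + 0)*(-4)) = -1/11 + (-3*6)*((6 + 0)*(-4)) = -1/11 - 108*(-4) = -1/11 - 18*(-24) = -1/11 + 432 = 4751/11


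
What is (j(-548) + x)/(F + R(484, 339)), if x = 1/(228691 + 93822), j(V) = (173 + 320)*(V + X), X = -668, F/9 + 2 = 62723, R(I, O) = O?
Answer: -64447557781/60721457588 ≈ -1.0614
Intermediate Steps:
F = 564489 (F = -18 + 9*62723 = -18 + 564507 = 564489)
j(V) = -329324 + 493*V (j(V) = (173 + 320)*(V - 668) = 493*(-668 + V) = -329324 + 493*V)
x = 1/322513 ≈ 3.1006e-6
(j(-548) + x)/(F + R(484, 339)) = ((-329324 + 493*(-548)) + 1/322513)/(564489 + 339) = ((-329324 - 270164) + 1/322513)/564828 = (-599488 + 1/322513)*(1/564828) = -193342673343/322513*1/564828 = -64447557781/60721457588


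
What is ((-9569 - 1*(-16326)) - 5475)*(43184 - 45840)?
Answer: -3404992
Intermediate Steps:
((-9569 - 1*(-16326)) - 5475)*(43184 - 45840) = ((-9569 + 16326) - 5475)*(-2656) = (6757 - 5475)*(-2656) = 1282*(-2656) = -3404992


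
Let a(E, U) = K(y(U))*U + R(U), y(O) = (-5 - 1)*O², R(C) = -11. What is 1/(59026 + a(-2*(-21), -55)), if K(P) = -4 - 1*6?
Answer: 1/59565 ≈ 1.6788e-5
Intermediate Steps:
y(O) = -6*O²
K(P) = -10 (K(P) = -4 - 6 = -10)
a(E, U) = -11 - 10*U (a(E, U) = -10*U - 11 = -11 - 10*U)
1/(59026 + a(-2*(-21), -55)) = 1/(59026 + (-11 - 10*(-55))) = 1/(59026 + (-11 + 550)) = 1/(59026 + 539) = 1/59565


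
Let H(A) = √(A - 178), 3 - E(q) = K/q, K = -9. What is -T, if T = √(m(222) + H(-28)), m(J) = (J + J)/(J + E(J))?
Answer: -√(60794552 + 30813601*I*√206)/5551 ≈ -2.8689 - 2.5015*I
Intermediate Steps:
E(q) = 3 + 9/q (E(q) = 3 - (-9)/q = 3 + 9/q)
H(A) = √(-178 + A)
m(J) = 2*J/(3 + J + 9/J) (m(J) = (J + J)/(J + (3 + 9/J)) = (2*J)/(3 + J + 9/J) = 2*J/(3 + J + 9/J))
T = √(10952/5551 + I*√206) (T = √(2*222²/(9 + 222*(3 + 222)) + √(-178 - 28)) = √(2*49284/(9 + 222*225) + √(-206)) = √(2*49284/(9 + 49950) + I*√206) = √(2*49284/49959 + I*√206) = √(2*49284*(1/49959) + I*√206) = √(10952/5551 + I*√206) ≈ 2.8689 + 2.5015*I)
-T = -√(60794552 + 30813601*I*√206)/5551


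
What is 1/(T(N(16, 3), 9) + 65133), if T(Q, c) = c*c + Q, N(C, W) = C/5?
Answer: 5/326086 ≈ 1.5333e-5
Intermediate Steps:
N(C, W) = C/5 (N(C, W) = C*(⅕) = C/5)
T(Q, c) = Q + c² (T(Q, c) = c² + Q = Q + c²)
1/(T(N(16, 3), 9) + 65133) = 1/(((⅕)*16 + 9²) + 65133) = 1/((16/5 + 81) + 65133) = 1/(421/5 + 65133) = 1/(326086/5) = 5/326086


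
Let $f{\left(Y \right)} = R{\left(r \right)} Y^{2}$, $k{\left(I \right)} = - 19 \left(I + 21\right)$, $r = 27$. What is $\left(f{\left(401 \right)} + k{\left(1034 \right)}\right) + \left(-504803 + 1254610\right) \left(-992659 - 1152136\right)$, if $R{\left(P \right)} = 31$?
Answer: $-1608177339779$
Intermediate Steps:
$k{\left(I \right)} = -399 - 19 I$ ($k{\left(I \right)} = - 19 \left(21 + I\right) = -399 - 19 I$)
$f{\left(Y \right)} = 31 Y^{2}$
$\left(f{\left(401 \right)} + k{\left(1034 \right)}\right) + \left(-504803 + 1254610\right) \left(-992659 - 1152136\right) = \left(31 \cdot 401^{2} - 20045\right) + \left(-504803 + 1254610\right) \left(-992659 - 1152136\right) = \left(31 \cdot 160801 - 20045\right) + 749807 \left(-992659 - 1152136\right) = \left(4984831 - 20045\right) + 749807 \left(-2144795\right) = 4964786 - 1608182304565 = -1608177339779$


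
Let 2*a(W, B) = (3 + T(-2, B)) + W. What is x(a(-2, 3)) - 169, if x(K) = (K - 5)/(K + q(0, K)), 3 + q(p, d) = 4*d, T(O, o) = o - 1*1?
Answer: -1528/9 ≈ -169.78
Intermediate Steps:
T(O, o) = -1 + o (T(O, o) = o - 1 = -1 + o)
q(p, d) = -3 + 4*d
a(W, B) = 1 + B/2 + W/2 (a(W, B) = ((3 + (-1 + B)) + W)/2 = ((2 + B) + W)/2 = (2 + B + W)/2 = 1 + B/2 + W/2)
x(K) = (-5 + K)/(-3 + 5*K) (x(K) = (K - 5)/(K + (-3 + 4*K)) = (-5 + K)/(-3 + 5*K))
x(a(-2, 3)) - 169 = (-5 + (1 + (½)*3 + (½)*(-2)))/(-3 + 5*(1 + (½)*3 + (½)*(-2))) - 169 = (-5 + (1 + 3/2 - 1))/(-3 + 5*(1 + 3/2 - 1)) - 169 = (-5 + 3/2)/(-3 + 5*(3/2)) - 169 = -7/2/(-3 + 15/2) - 169 = -7/2/(9/2) - 169 = (2/9)*(-7/2) - 169 = -7/9 - 169 = -1528/9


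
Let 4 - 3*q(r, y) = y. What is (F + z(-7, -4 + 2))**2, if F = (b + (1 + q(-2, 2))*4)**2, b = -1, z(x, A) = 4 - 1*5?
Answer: 78400/81 ≈ 967.90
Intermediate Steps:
q(r, y) = 4/3 - y/3
z(x, A) = -1 (z(x, A) = 4 - 5 = -1)
F = 289/9 (F = (-1 + (1 + (4/3 - 1/3*2))*4)**2 = (-1 + (1 + (4/3 - 2/3))*4)**2 = (-1 + (1 + 2/3)*4)**2 = (-1 + (5/3)*4)**2 = (-1 + 20/3)**2 = (17/3)**2 = 289/9 ≈ 32.111)
(F + z(-7, -4 + 2))**2 = (289/9 - 1)**2 = (280/9)**2 = 78400/81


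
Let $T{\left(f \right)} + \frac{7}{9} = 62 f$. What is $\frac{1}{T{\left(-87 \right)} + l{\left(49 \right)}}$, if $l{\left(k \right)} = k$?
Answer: $- \frac{9}{48112} \approx -0.00018706$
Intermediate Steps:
$T{\left(f \right)} = - \frac{7}{9} + 62 f$
$\frac{1}{T{\left(-87 \right)} + l{\left(49 \right)}} = \frac{1}{\left(- \frac{7}{9} + 62 \left(-87\right)\right) + 49} = \frac{1}{\left(- \frac{7}{9} - 5394\right) + 49} = \frac{1}{- \frac{48553}{9} + 49} = \frac{1}{- \frac{48112}{9}} = - \frac{9}{48112}$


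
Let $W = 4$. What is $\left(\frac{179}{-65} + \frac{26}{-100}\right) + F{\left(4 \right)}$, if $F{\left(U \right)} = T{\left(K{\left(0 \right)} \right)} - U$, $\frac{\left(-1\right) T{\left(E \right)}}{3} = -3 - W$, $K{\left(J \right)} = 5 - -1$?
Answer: $\frac{9091}{650} \approx 13.986$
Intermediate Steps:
$K{\left(J \right)} = 6$ ($K{\left(J \right)} = 5 + 1 = 6$)
$T{\left(E \right)} = 21$ ($T{\left(E \right)} = - 3 \left(-3 - 4\right) = \left(-3\right) \left(-7\right) = 21$)
$F{\left(U \right)} = 21 - U$
$\left(\frac{179}{-65} + \frac{26}{-100}\right) + F{\left(4 \right)} = \left(\frac{179}{-65} + \frac{26}{-100}\right) + \left(21 - 4\right) = \left(179 \left(- \frac{1}{65}\right) + 26 \left(- \frac{1}{100}\right)\right) + \left(21 - 4\right) = \left(- \frac{179}{65} - \frac{13}{50}\right) + 17 = - \frac{1959}{650} + 17 = \frac{9091}{650}$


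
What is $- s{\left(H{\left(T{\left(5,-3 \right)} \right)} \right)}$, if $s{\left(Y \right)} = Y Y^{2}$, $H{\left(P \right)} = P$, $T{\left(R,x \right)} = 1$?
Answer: $-1$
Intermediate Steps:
$s{\left(Y \right)} = Y^{3}$
$- s{\left(H{\left(T{\left(5,-3 \right)} \right)} \right)} = - 1^{3} = \left(-1\right) 1 = -1$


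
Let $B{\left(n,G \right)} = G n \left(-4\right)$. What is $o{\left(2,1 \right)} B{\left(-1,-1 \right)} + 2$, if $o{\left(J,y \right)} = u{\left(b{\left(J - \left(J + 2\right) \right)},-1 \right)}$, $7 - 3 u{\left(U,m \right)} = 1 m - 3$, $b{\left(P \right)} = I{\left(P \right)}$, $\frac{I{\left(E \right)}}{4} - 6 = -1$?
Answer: $- \frac{38}{3} \approx -12.667$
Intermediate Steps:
$I{\left(E \right)} = 20$ ($I{\left(E \right)} = 24 + 4 \left(-1\right) = 24 - 4 = 20$)
$b{\left(P \right)} = 20$
$u{\left(U,m \right)} = \frac{10}{3} - \frac{m}{3}$ ($u{\left(U,m \right)} = \frac{7}{3} - \frac{1 m - 3}{3} = \frac{7}{3} - \frac{m - 3}{3} = \frac{7}{3} - \frac{-3 + m}{3} = \frac{7}{3} - \left(-1 + \frac{m}{3}\right) = \frac{10}{3} - \frac{m}{3}$)
$o{\left(J,y \right)} = \frac{11}{3}$ ($o{\left(J,y \right)} = \frac{10}{3} - - \frac{1}{3} = \frac{10}{3} + \frac{1}{3} = \frac{11}{3}$)
$B{\left(n,G \right)} = - 4 G n$
$o{\left(2,1 \right)} B{\left(-1,-1 \right)} + 2 = \frac{11 \left(\left(-4\right) \left(-1\right) \left(-1\right)\right)}{3} + 2 = \frac{11}{3} \left(-4\right) + 2 = - \frac{44}{3} + 2 = - \frac{38}{3}$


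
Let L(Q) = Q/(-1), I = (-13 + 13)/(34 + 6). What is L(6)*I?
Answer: 0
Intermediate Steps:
I = 0 (I = 0/40 = 0*(1/40) = 0)
L(Q) = -Q (L(Q) = Q*(-1) = -Q)
L(6)*I = -1*6*0 = -6*0 = 0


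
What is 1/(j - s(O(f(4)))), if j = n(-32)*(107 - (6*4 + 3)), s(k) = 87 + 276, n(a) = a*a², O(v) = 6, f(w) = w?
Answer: -1/2621803 ≈ -3.8142e-7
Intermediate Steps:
n(a) = a³
s(k) = 363
j = -2621440 (j = (-32)³*(107 - (6*4 + 3)) = -32768*(107 - (24 + 3)) = -32768*(107 - 1*27) = -32768*(107 - 27) = -32768*80 = -2621440)
1/(j - s(O(f(4)))) = 1/(-2621440 - 1*363) = 1/(-2621440 - 363) = 1/(-2621803) = -1/2621803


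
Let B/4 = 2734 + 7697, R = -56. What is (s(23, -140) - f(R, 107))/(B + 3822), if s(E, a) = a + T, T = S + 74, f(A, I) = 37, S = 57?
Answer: -23/22773 ≈ -0.0010100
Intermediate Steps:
T = 131 (T = 57 + 74 = 131)
s(E, a) = 131 + a (s(E, a) = a + 131 = 131 + a)
B = 41724 (B = 4*(2734 + 7697) = 4*10431 = 41724)
(s(23, -140) - f(R, 107))/(B + 3822) = ((131 - 140) - 1*37)/(41724 + 3822) = (-9 - 37)/45546 = -46*1/45546 = -23/22773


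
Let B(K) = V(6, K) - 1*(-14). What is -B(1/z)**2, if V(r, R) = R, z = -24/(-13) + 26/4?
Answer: -9388096/47089 ≈ -199.37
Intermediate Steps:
z = 217/26 (z = -24*(-1/13) + 26*(1/4) = 24/13 + 13/2 = 217/26 ≈ 8.3462)
B(K) = 14 + K (B(K) = K - 1*(-14) = K + 14 = 14 + K)
-B(1/z)**2 = -(14 + 1/(217/26))**2 = -(14 + 26/217)**2 = -(3064/217)**2 = -1*9388096/47089 = -9388096/47089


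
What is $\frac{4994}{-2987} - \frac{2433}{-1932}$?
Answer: $- \frac{793679}{1923628} \approx -0.41259$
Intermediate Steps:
$\frac{4994}{-2987} - \frac{2433}{-1932} = 4994 \left(- \frac{1}{2987}\right) - - \frac{811}{644} = - \frac{4994}{2987} + \frac{811}{644} = - \frac{793679}{1923628}$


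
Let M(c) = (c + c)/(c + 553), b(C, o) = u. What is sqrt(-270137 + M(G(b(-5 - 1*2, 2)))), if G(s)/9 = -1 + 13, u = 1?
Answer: I*sqrt(118028385401)/661 ≈ 519.75*I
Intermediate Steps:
b(C, o) = 1
G(s) = 108 (G(s) = 9*(-1 + 13) = 9*12 = 108)
M(c) = 2*c/(553 + c) (M(c) = (2*c)/(553 + c) = 2*c/(553 + c))
sqrt(-270137 + M(G(b(-5 - 1*2, 2)))) = sqrt(-270137 + 2*108/(553 + 108)) = sqrt(-270137 + 2*108/661) = sqrt(-270137 + 2*108*(1/661)) = sqrt(-270137 + 216/661) = sqrt(-178560341/661) = I*sqrt(118028385401)/661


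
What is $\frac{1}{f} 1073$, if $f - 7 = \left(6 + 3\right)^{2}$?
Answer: $\frac{1073}{88} \approx 12.193$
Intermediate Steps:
$f = 88$ ($f = 7 + \left(6 + 3\right)^{2} = 7 + 9^{2} = 7 + 81 = 88$)
$\frac{1}{f} 1073 = \frac{1}{88} \cdot 1073 = \frac{1073}{88}$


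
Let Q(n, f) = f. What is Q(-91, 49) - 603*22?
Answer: -13217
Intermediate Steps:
Q(-91, 49) - 603*22 = 49 - 603*22 = 49 - 13266 = -13217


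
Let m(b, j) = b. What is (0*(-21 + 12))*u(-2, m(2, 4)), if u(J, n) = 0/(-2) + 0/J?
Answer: 0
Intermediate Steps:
u(J, n) = 0 (u(J, n) = 0*(-½) + 0 = 0 + 0 = 0)
(0*(-21 + 12))*u(-2, m(2, 4)) = (0*(-21 + 12))*0 = (0*(-9))*0 = 0*0 = 0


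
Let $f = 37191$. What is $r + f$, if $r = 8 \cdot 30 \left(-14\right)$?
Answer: $33831$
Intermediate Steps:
$r = -3360$ ($r = 240 \left(-14\right) = -3360$)
$r + f = -3360 + 37191 = 33831$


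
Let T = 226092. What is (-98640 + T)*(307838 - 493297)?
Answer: -23637120468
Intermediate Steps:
(-98640 + T)*(307838 - 493297) = (-98640 + 226092)*(307838 - 493297) = 127452*(-185459) = -23637120468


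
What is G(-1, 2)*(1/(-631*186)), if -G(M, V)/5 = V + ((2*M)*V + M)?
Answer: -5/39122 ≈ -0.00012781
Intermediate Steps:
G(M, V) = -5*M - 5*V - 10*M*V (G(M, V) = -5*(V + ((2*M)*V + M)) = -5*(V + (2*M*V + M)) = -5*(V + (M + 2*M*V)) = -5*(M + V + 2*M*V) = -5*M - 5*V - 10*M*V)
G(-1, 2)*(1/(-631*186)) = (-5*(-1) - 5*2 - 10*(-1)*2)*(1/(-631*186)) = (5 - 10 + 20)*(-1/631*1/186) = 15*(-1/117366) = -5/39122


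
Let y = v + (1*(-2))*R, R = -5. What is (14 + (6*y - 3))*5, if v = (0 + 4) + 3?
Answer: 565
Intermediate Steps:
v = 7 (v = 4 + 3 = 7)
y = 17 (y = 7 + (1*(-2))*(-5) = 7 - 2*(-5) = 7 + 10 = 17)
(14 + (6*y - 3))*5 = (14 + (6*17 - 3))*5 = (14 + (102 - 3))*5 = (14 + 99)*5 = 113*5 = 565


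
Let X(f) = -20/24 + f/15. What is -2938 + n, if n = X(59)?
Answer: -29349/10 ≈ -2934.9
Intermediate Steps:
X(f) = -⅚ + f/15 (X(f) = -20*1/24 + f*(1/15) = -⅚ + f/15)
n = 31/10 (n = -⅚ + (1/15)*59 = -⅚ + 59/15 = 31/10 ≈ 3.1000)
-2938 + n = -2938 + 31/10 = -29349/10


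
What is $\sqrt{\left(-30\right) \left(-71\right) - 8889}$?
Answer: $3 i \sqrt{751} \approx 82.213 i$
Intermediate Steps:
$\sqrt{\left(-30\right) \left(-71\right) - 8889} = \sqrt{2130 - 8889} = \sqrt{-6759} = 3 i \sqrt{751}$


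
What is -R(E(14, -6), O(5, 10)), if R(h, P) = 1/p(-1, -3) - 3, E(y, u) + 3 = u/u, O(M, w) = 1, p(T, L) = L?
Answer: 10/3 ≈ 3.3333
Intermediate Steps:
E(y, u) = -2 (E(y, u) = -3 + u/u = -3 + 1 = -2)
R(h, P) = -10/3 (R(h, P) = 1/(-3) - 3 = -⅓*1 - 3 = -⅓ - 3 = -10/3)
-R(E(14, -6), O(5, 10)) = -1*(-10/3) = 10/3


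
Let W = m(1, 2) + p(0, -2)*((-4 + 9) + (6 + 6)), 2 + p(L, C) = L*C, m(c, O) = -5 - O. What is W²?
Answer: 1681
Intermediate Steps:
p(L, C) = -2 + C*L (p(L, C) = -2 + L*C = -2 + C*L)
W = -41 (W = (-5 - 1*2) + (-2 - 2*0)*((-4 + 9) + (6 + 6)) = (-5 - 2) + (-2 + 0)*(5 + 12) = -7 - 2*17 = -7 - 34 = -41)
W² = (-41)² = 1681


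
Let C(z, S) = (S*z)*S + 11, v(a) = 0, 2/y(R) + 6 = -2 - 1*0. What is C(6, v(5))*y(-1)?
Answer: -11/4 ≈ -2.7500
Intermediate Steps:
y(R) = -¼ (y(R) = 2/(-6 + (-2 - 1*0)) = 2/(-6 + (-2 + 0)) = 2/(-6 - 2) = 2/(-8) = 2*(-⅛) = -¼)
C(z, S) = 11 + z*S² (C(z, S) = z*S² + 11 = 11 + z*S²)
C(6, v(5))*y(-1) = (11 + 6*0²)*(-¼) = (11 + 6*0)*(-¼) = (11 + 0)*(-¼) = 11*(-¼) = -11/4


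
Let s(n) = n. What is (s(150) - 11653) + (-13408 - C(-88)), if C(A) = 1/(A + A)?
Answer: -4384335/176 ≈ -24911.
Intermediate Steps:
C(A) = 1/(2*A)
(s(150) - 11653) + (-13408 - C(-88)) = (150 - 11653) + (-13408 - 1/(2*(-88))) = -11503 + (-13408 - (-1)/(2*88)) = -11503 + (-13408 - 1*(-1/176)) = -11503 + (-13408 + 1/176) = -11503 - 2359807/176 = -4384335/176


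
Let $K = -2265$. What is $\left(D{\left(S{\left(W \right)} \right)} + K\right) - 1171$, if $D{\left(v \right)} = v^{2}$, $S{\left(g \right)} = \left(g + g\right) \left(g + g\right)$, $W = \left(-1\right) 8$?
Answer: $62100$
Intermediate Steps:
$W = -8$
$S{\left(g \right)} = 4 g^{2}$ ($S{\left(g \right)} = 2 g 2 g = 4 g^{2}$)
$\left(D{\left(S{\left(W \right)} \right)} + K\right) - 1171 = \left(\left(4 \left(-8\right)^{2}\right)^{2} - 2265\right) - 1171 = \left(\left(4 \cdot 64\right)^{2} - 2265\right) - 1171 = \left(256^{2} - 2265\right) - 1171 = \left(65536 - 2265\right) - 1171 = 63271 - 1171 = 62100$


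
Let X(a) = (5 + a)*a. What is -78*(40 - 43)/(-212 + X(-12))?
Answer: -117/64 ≈ -1.8281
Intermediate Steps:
X(a) = a*(5 + a)
-78*(40 - 43)/(-212 + X(-12)) = -78*(40 - 43)/(-212 - 12*(5 - 12)) = -(-234)/(-212 - 12*(-7)) = -(-234)/(-212 + 84) = -(-234)/(-128) = -(-234)*(-1)/128 = -78*3/128 = -117/64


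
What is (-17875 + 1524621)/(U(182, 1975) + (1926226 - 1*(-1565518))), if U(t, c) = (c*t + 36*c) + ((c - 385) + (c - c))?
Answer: 753373/1961942 ≈ 0.38399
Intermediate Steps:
U(t, c) = -385 + 37*c + c*t (U(t, c) = (36*c + c*t) + ((-385 + c) + 0) = (36*c + c*t) + (-385 + c) = -385 + 37*c + c*t)
(-17875 + 1524621)/(U(182, 1975) + (1926226 - 1*(-1565518))) = (-17875 + 1524621)/((-385 + 37*1975 + 1975*182) + (1926226 - 1*(-1565518))) = 1506746/((-385 + 73075 + 359450) + (1926226 + 1565518)) = 1506746/(432140 + 3491744) = 1506746/3923884 = 1506746*(1/3923884) = 753373/1961942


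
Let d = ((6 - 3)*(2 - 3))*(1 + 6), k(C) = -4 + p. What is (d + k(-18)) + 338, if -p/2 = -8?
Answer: 329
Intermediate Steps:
p = 16 (p = -2*(-8) = 16)
k(C) = 12 (k(C) = -4 + 16 = 12)
d = -21 (d = (3*(-1))*7 = -3*7 = -21)
(d + k(-18)) + 338 = (-21 + 12) + 338 = -9 + 338 = 329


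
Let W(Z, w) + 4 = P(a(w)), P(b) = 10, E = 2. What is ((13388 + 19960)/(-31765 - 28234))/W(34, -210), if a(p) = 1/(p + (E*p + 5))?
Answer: -5558/59999 ≈ -0.092635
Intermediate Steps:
a(p) = 1/(5 + 3*p) (a(p) = 1/(p + (2*p + 5)) = 1/(p + (5 + 2*p)) = 1/(5 + 3*p))
W(Z, w) = 6 (W(Z, w) = -4 + 10 = 6)
((13388 + 19960)/(-31765 - 28234))/W(34, -210) = ((13388 + 19960)/(-31765 - 28234))/6 = (33348/(-59999))*(1/6) = (33348*(-1/59999))*(1/6) = -33348/59999*1/6 = -5558/59999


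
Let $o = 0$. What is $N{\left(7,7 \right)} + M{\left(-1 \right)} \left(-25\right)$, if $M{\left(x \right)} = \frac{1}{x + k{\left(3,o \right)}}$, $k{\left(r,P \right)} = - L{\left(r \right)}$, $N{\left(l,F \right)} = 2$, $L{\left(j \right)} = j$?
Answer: $\frac{33}{4} \approx 8.25$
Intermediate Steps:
$k{\left(r,P \right)} = - r$
$M{\left(x \right)} = \frac{1}{-3 + x}$ ($M{\left(x \right)} = \frac{1}{x - 3} = \frac{1}{-3 + x}$)
$N{\left(7,7 \right)} + M{\left(-1 \right)} \left(-25\right) = 2 + \frac{1}{-3 - 1} \left(-25\right) = 2 + \frac{1}{-4} \left(-25\right) = 2 - - \frac{25}{4} = 2 + \frac{25}{4} = \frac{33}{4}$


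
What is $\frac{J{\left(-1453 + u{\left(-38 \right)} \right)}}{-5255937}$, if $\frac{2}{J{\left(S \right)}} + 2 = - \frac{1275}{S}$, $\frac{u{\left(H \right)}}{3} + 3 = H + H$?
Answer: $\frac{676}{2212749477} \approx 3.055 \cdot 10^{-7}$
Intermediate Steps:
$u{\left(H \right)} = -9 + 6 H$ ($u{\left(H \right)} = -9 + 3 \left(H + H\right) = -9 + 3 \cdot 2 H = -9 + 6 H$)
$J{\left(S \right)} = \frac{2}{-2 - \frac{1275}{S}}$
$\frac{J{\left(-1453 + u{\left(-38 \right)} \right)}}{-5255937} = \frac{\left(-2\right) \left(-1453 + \left(-9 + 6 \left(-38\right)\right)\right) \frac{1}{1275 + 2 \left(-1453 + \left(-9 + 6 \left(-38\right)\right)\right)}}{-5255937} = - \frac{2 \left(-1453 - 237\right)}{1275 + 2 \left(-1453 - 237\right)} \left(- \frac{1}{5255937}\right) = \left(-2\right) \left(-1690\right) \frac{1}{1275 + 2 \left(-1690\right)} \left(- \frac{1}{5255937}\right) = \left(-2\right) \left(-1690\right) \frac{1}{1275 - 3380} \left(- \frac{1}{5255937}\right) = \left(-2\right) \left(-1690\right) \frac{1}{-2105} \left(- \frac{1}{5255937}\right) = \left(-2\right) \left(-1690\right) \left(- \frac{1}{2105}\right) \left(- \frac{1}{5255937}\right) = \left(- \frac{676}{421}\right) \left(- \frac{1}{5255937}\right) = \frac{676}{2212749477}$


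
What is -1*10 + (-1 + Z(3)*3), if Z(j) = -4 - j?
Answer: -32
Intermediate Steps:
-1*10 + (-1 + Z(3)*3) = -1*10 + (-1 + (-4 - 1*3)*3) = -10 + (-1 + (-4 - 3)*3) = -10 + (-1 - 7*3) = -10 + (-1 - 21) = -10 - 22 = -32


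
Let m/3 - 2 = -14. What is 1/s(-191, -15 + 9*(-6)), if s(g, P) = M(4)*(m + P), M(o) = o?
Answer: -1/420 ≈ -0.0023810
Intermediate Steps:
m = -36 (m = 6 + 3*(-14) = 6 - 42 = -36)
s(g, P) = -144 + 4*P (s(g, P) = 4*(-36 + P) = -144 + 4*P)
1/s(-191, -15 + 9*(-6)) = 1/(-144 + 4*(-15 + 9*(-6))) = 1/(-144 + 4*(-15 - 54)) = 1/(-144 + 4*(-69)) = 1/(-144 - 276) = 1/(-420) = -1/420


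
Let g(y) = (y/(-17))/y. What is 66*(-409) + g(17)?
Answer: -458899/17 ≈ -26994.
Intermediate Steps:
g(y) = -1/17 (g(y) = (y*(-1/17))/y = (-y/17)/y = -1/17)
66*(-409) + g(17) = 66*(-409) - 1/17 = -26994 - 1/17 = -458899/17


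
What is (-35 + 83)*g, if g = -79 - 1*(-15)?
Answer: -3072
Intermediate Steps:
g = -64 (g = -79 + 15 = -64)
(-35 + 83)*g = (-35 + 83)*(-64) = 48*(-64) = -3072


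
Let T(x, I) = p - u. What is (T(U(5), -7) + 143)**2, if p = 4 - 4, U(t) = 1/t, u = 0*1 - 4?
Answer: 21609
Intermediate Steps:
u = -4 (u = 0 - 4 = -4)
p = 0
T(x, I) = 4 (T(x, I) = 0 - 1*(-4) = 0 + 4 = 4)
(T(U(5), -7) + 143)**2 = (4 + 143)**2 = 147**2 = 21609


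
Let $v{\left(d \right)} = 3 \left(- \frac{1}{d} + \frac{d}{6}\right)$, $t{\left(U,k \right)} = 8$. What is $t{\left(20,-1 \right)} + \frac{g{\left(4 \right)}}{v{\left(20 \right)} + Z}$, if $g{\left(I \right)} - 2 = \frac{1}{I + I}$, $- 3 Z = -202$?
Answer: $\frac{74351}{9262} \approx 8.0275$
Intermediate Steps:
$Z = \frac{202}{3}$ ($Z = \left(- \frac{1}{3}\right) \left(-202\right) = \frac{202}{3} \approx 67.333$)
$g{\left(I \right)} = 2 + \frac{1}{2 I}$ ($g{\left(I \right)} = 2 + \frac{1}{I + I} = 2 + \frac{1}{2 I}$)
$v{\left(d \right)} = \frac{d}{2} - \frac{3}{d}$ ($v{\left(d \right)} = 3 \left(- \frac{1}{d} + d \frac{1}{6}\right) = 3 \left(- \frac{1}{d} + \frac{d}{6}\right) = \frac{d}{2} - \frac{3}{d}$)
$t{\left(20,-1 \right)} + \frac{g{\left(4 \right)}}{v{\left(20 \right)} + Z} = 8 + \frac{2 + \frac{1}{2 \cdot 4}}{\left(\frac{1}{2} \cdot 20 - \frac{3}{20}\right) + \frac{202}{3}} = 8 + \frac{2 + \frac{1}{2} \cdot \frac{1}{4}}{\left(10 - \frac{3}{20}\right) + \frac{202}{3}} = 8 + \frac{2 + \frac{1}{8}}{\left(10 - \frac{3}{20}\right) + \frac{202}{3}} = 8 + \frac{17}{8 \left(\frac{197}{20} + \frac{202}{3}\right)} = 8 + \frac{17}{8 \cdot \frac{4631}{60}} = 8 + \frac{17}{8} \cdot \frac{60}{4631} = 8 + \frac{255}{9262} = \frac{74351}{9262}$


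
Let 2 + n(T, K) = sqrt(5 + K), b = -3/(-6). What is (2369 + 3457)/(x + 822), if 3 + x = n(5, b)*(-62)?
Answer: 1831306/289369 + 60202*sqrt(22)/289369 ≈ 7.3044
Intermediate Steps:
b = 1/2 (b = -3*(-1/6) = 1/2 ≈ 0.50000)
n(T, K) = -2 + sqrt(5 + K)
x = 121 - 31*sqrt(22) (x = -3 + (-2 + sqrt(5 + 1/2))*(-62) = -3 + (-2 + sqrt(11/2))*(-62) = -3 + (-2 + sqrt(22)/2)*(-62) = -3 + (124 - 31*sqrt(22)) = 121 - 31*sqrt(22) ≈ -24.403)
(2369 + 3457)/(x + 822) = (2369 + 3457)/((121 - 31*sqrt(22)) + 822) = 5826/(943 - 31*sqrt(22))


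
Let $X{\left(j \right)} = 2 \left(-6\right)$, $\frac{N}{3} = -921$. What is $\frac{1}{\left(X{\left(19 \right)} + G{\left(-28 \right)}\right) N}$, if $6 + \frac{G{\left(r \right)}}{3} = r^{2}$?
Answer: $- \frac{1}{6415686} \approx -1.5587 \cdot 10^{-7}$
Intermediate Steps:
$N = -2763$ ($N = 3 \left(-921\right) = -2763$)
$X{\left(j \right)} = -12$
$G{\left(r \right)} = -18 + 3 r^{2}$
$\frac{1}{\left(X{\left(19 \right)} + G{\left(-28 \right)}\right) N} = \frac{1}{\left(-12 - \left(18 - 3 \left(-28\right)^{2}\right)\right) \left(-2763\right)} = \frac{1}{-12 + \left(-18 + 3 \cdot 784\right)} \left(- \frac{1}{2763}\right) = \frac{1}{-12 + \left(-18 + 2352\right)} \left(- \frac{1}{2763}\right) = \frac{1}{-12 + 2334} \left(- \frac{1}{2763}\right) = \frac{1}{2322} \left(- \frac{1}{2763}\right) = - \frac{1}{6415686}$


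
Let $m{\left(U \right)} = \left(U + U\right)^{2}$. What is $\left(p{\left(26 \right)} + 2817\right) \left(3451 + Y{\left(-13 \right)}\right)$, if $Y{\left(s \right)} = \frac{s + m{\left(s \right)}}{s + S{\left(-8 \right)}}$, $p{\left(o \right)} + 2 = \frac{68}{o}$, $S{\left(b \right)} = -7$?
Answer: $\frac{2503848553}{260} \approx 9.6302 \cdot 10^{6}$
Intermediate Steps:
$m{\left(U \right)} = 4 U^{2}$ ($m{\left(U \right)} = \left(2 U\right)^{2} = 4 U^{2}$)
$p{\left(o \right)} = -2 + \frac{68}{o}$
$Y{\left(s \right)} = \frac{s + 4 s^{2}}{-7 + s}$ ($Y{\left(s \right)} = \frac{s + 4 s^{2}}{s - 7} = \frac{s + 4 s^{2}}{-7 + s}$)
$\left(p{\left(26 \right)} + 2817\right) \left(3451 + Y{\left(-13 \right)}\right) = \left(\left(-2 + \frac{68}{26}\right) + 2817\right) \left(3451 - \frac{13 \left(1 + 4 \left(-13\right)\right)}{-7 - 13}\right) = \left(\left(-2 + 68 \cdot \frac{1}{26}\right) + 2817\right) \left(3451 - \frac{13 \left(1 - 52\right)}{-20}\right) = \left(\left(-2 + \frac{34}{13}\right) + 2817\right) \left(3451 - \left(- \frac{13}{20}\right) \left(-51\right)\right) = \left(\frac{8}{13} + 2817\right) \left(3451 - \frac{663}{20}\right) = \frac{36629}{13} \cdot \frac{68357}{20} = \frac{2503848553}{260}$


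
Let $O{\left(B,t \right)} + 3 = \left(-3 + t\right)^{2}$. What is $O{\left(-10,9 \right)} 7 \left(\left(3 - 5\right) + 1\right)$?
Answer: $-231$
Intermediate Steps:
$O{\left(B,t \right)} = -3 + \left(-3 + t\right)^{2}$
$O{\left(-10,9 \right)} 7 \left(\left(3 - 5\right) + 1\right) = \left(-3 + \left(-3 + 9\right)^{2}\right) 7 \left(\left(3 - 5\right) + 1\right) = \left(-3 + 6^{2}\right) 7 \left(-2 + 1\right) = \left(-3 + 36\right) 7 \left(-1\right) = 33 \left(-7\right) = -231$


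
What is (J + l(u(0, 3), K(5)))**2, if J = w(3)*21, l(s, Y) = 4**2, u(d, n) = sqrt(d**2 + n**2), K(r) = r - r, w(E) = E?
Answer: 6241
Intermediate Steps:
K(r) = 0
l(s, Y) = 16
J = 63 (J = 3*21 = 63)
(J + l(u(0, 3), K(5)))**2 = (63 + 16)**2 = 79**2 = 6241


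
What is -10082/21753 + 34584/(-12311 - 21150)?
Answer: -1089659554/727877133 ≈ -1.4970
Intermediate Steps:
-10082/21753 + 34584/(-12311 - 21150) = -10082*1/21753 + 34584/(-33461) = -10082/21753 + 34584*(-1/33461) = -10082/21753 - 34584/33461 = -1089659554/727877133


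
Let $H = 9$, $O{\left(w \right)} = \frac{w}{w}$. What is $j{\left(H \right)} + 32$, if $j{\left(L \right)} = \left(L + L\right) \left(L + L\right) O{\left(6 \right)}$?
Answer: $356$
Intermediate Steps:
$O{\left(w \right)} = 1$
$j{\left(L \right)} = 4 L^{2}$ ($j{\left(L \right)} = \left(L + L\right) \left(L + L\right) 1 = 2 L 2 L 1 = 4 L^{2} \cdot 1 = 4 L^{2}$)
$j{\left(H \right)} + 32 = 4 \cdot 9^{2} + 32 = 4 \cdot 81 + 32 = 324 + 32 = 356$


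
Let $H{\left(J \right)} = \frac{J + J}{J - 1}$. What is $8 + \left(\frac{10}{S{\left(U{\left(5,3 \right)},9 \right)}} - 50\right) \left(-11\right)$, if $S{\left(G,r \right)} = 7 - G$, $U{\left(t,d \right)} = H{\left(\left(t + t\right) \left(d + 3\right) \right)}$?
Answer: $\frac{157004}{293} \approx 535.85$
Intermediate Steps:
$H{\left(J \right)} = \frac{2 J}{-1 + J}$
$U{\left(t,d \right)} = \frac{4 t \left(3 + d\right)}{-1 + 2 t \left(3 + d\right)}$ ($U{\left(t,d \right)} = \frac{2 \left(t + t\right) \left(d + 3\right)}{-1 + \left(t + t\right) \left(d + 3\right)} = \frac{2 \cdot 2 t \left(3 + d\right)}{-1 + 2 t \left(3 + d\right)} = \frac{4 t \left(3 + d\right)}{-1 + 2 t \left(3 + d\right)}$)
$8 + \left(\frac{10}{S{\left(U{\left(5,3 \right)},9 \right)}} - 50\right) \left(-11\right) = 8 + \left(\frac{10}{7 - 4 \cdot 5 \frac{1}{-1 + 2 \cdot 5 \left(3 + 3\right)} \left(3 + 3\right)} - 50\right) \left(-11\right) = 8 + \left(\frac{10}{7 - 4 \cdot 5 \frac{1}{-1 + 2 \cdot 5 \cdot 6} \cdot 6} - 50\right) \left(-11\right) = 8 + \left(\frac{10}{7 - 4 \cdot 5 \frac{1}{-1 + 60} \cdot 6} - 50\right) \left(-11\right) = 8 + \left(\frac{10}{7 - 4 \cdot 5 \cdot \frac{1}{59} \cdot 6} - 50\right) \left(-11\right) = 8 + \left(\frac{10}{7 - \frac{120}{59}} - 50\right) \left(-11\right) = 8 + \left(\frac{10}{\frac{293}{59}} - 50\right) \left(-11\right) = 8 + \left(10 \cdot \frac{59}{293} - 50\right) \left(-11\right) = 8 + \left(\frac{590}{293} - 50\right) \left(-11\right) = 8 - - \frac{154660}{293} = 8 + \frac{154660}{293} = \frac{157004}{293}$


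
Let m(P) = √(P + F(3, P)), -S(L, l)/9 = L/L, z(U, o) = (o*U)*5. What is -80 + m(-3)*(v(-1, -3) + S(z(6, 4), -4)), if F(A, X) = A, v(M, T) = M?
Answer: -80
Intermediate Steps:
z(U, o) = 5*U*o (z(U, o) = (U*o)*5 = 5*U*o)
S(L, l) = -9 (S(L, l) = -9*L/L = -9*1 = -9)
m(P) = √(3 + P) (m(P) = √(P + 3) = √(3 + P))
-80 + m(-3)*(v(-1, -3) + S(z(6, 4), -4)) = -80 + √(3 - 3)*(-1 - 9) = -80 + √0*(-10) = -80 + 0*(-10) = -80 + 0 = -80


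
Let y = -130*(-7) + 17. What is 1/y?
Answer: 1/927 ≈ 0.0010787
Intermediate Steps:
y = 927 (y = 910 + 17 = 927)
1/y = 1/927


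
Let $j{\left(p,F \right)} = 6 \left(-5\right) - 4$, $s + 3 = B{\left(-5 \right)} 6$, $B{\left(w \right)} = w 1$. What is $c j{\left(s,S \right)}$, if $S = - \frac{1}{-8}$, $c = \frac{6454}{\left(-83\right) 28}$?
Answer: $\frac{7837}{83} \approx 94.422$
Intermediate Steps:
$B{\left(w \right)} = w$
$c = - \frac{461}{166}$ ($c = \frac{6454}{-2324} = 6454 \left(- \frac{1}{2324}\right) = - \frac{461}{166} \approx -2.7771$)
$S = \frac{1}{8}$ ($S = \left(-1\right) \left(- \frac{1}{8}\right) = \frac{1}{8} \approx 0.125$)
$s = -33$ ($s = -3 - 30 = -33$)
$j{\left(p,F \right)} = -34$ ($j{\left(p,F \right)} = -30 - 4 = -34$)
$c j{\left(s,S \right)} = \left(- \frac{461}{166}\right) \left(-34\right) = \frac{7837}{83}$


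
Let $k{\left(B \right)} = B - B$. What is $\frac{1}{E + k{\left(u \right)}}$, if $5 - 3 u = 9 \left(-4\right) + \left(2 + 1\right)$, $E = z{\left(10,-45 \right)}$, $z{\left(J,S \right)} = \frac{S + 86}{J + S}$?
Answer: $- \frac{35}{41} \approx -0.85366$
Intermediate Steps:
$z{\left(J,S \right)} = \frac{86 + S}{J + S}$
$E = - \frac{41}{35}$ ($E = \frac{86 - 45}{10 - 45} = \frac{1}{-35} \cdot 41 = \left(- \frac{1}{35}\right) 41 = - \frac{41}{35} \approx -1.1714$)
$u = \frac{38}{3}$ ($u = \frac{5}{3} - \frac{9 \left(-4\right) + \left(2 + 1\right)}{3} = \frac{5}{3} - \frac{-36 + 3}{3} = \frac{5}{3} - -11 = \frac{5}{3} + 11 = \frac{38}{3} \approx 12.667$)
$k{\left(B \right)} = 0$
$\frac{1}{E + k{\left(u \right)}} = \frac{1}{- \frac{41}{35} + 0} = \frac{1}{- \frac{41}{35}} = - \frac{35}{41}$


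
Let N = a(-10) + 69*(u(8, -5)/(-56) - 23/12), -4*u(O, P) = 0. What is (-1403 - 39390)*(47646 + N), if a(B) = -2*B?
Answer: -7756177055/4 ≈ -1.9390e+9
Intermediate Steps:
u(O, P) = 0 (u(O, P) = -¼*0 = 0)
N = -449/4 (N = -2*(-10) + 69*(0/(-56) - 23/12) = 20 + 69*(0*(-1/56) - 23*1/12) = 20 + 69*(0 - 23/12) = 20 + 69*(-23/12) = 20 - 529/4 = -449/4 ≈ -112.25)
(-1403 - 39390)*(47646 + N) = (-1403 - 39390)*(47646 - 449/4) = -40793*190135/4 = -7756177055/4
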